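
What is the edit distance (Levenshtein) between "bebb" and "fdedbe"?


Computing edit distance: "bebb" -> "fdedbe"
DP table:
           f    d    e    d    b    e
      0    1    2    3    4    5    6
  b   1    1    2    3    4    4    5
  e   2    2    2    2    3    4    4
  b   3    3    3    3    3    3    4
  b   4    4    4    4    4    3    4
Edit distance = dp[4][6] = 4

4


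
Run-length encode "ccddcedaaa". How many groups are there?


Input: ccddcedaaa
Scanning for consecutive runs:
  Group 1: 'c' x 2 (positions 0-1)
  Group 2: 'd' x 2 (positions 2-3)
  Group 3: 'c' x 1 (positions 4-4)
  Group 4: 'e' x 1 (positions 5-5)
  Group 5: 'd' x 1 (positions 6-6)
  Group 6: 'a' x 3 (positions 7-9)
Total groups: 6

6


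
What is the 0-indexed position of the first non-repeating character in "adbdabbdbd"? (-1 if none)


Input: adbdabbdbd
Character frequencies:
  'a': 2
  'b': 4
  'd': 4
Scanning left to right for freq == 1:
  Position 0 ('a'): freq=2, skip
  Position 1 ('d'): freq=4, skip
  Position 2 ('b'): freq=4, skip
  Position 3 ('d'): freq=4, skip
  Position 4 ('a'): freq=2, skip
  Position 5 ('b'): freq=4, skip
  Position 6 ('b'): freq=4, skip
  Position 7 ('d'): freq=4, skip
  Position 8 ('b'): freq=4, skip
  Position 9 ('d'): freq=4, skip
  No unique character found => answer = -1

-1


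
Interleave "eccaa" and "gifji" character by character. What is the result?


Interleaving "eccaa" and "gifji":
  Position 0: 'e' from first, 'g' from second => "eg"
  Position 1: 'c' from first, 'i' from second => "ci"
  Position 2: 'c' from first, 'f' from second => "cf"
  Position 3: 'a' from first, 'j' from second => "aj"
  Position 4: 'a' from first, 'i' from second => "ai"
Result: egcicfajai

egcicfajai


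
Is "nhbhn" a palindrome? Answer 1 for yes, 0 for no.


Input: nhbhn
Reversed: nhbhn
  Compare pos 0 ('n') with pos 4 ('n'): match
  Compare pos 1 ('h') with pos 3 ('h'): match
Result: palindrome

1


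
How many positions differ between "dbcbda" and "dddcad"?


Comparing "dbcbda" and "dddcad" position by position:
  Position 0: 'd' vs 'd' => same
  Position 1: 'b' vs 'd' => DIFFER
  Position 2: 'c' vs 'd' => DIFFER
  Position 3: 'b' vs 'c' => DIFFER
  Position 4: 'd' vs 'a' => DIFFER
  Position 5: 'a' vs 'd' => DIFFER
Positions that differ: 5

5


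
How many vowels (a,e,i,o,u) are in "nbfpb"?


Input: nbfpb
Checking each character:
  'n' at position 0: consonant
  'b' at position 1: consonant
  'f' at position 2: consonant
  'p' at position 3: consonant
  'b' at position 4: consonant
Total vowels: 0

0


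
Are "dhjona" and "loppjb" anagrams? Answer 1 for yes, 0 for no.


Strings: "dhjona", "loppjb"
Sorted first:  adhjno
Sorted second: bjlopp
Differ at position 0: 'a' vs 'b' => not anagrams

0


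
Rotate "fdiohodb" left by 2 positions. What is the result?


Input: "fdiohodb", rotate left by 2
First 2 characters: "fd"
Remaining characters: "iohodb"
Concatenate remaining + first: "iohodb" + "fd" = "iohodbfd"

iohodbfd


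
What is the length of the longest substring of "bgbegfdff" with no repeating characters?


Input: "bgbegfdff"
Sliding window (track last position of each char):
  Position 0 ('b'): window [0,0] length 1 -- new best
  Position 1 ('g'): window [0,1] length 2 -- new best
  Position 2 ('b'): repeat (last at 0), move window start to 1
  Position 2 ('b'): window [1,2] length 2
  Position 3 ('e'): window [1,3] length 3 -- new best
  Position 4 ('g'): repeat (last at 1), move window start to 2
  Position 4 ('g'): window [2,4] length 3
  Position 5 ('f'): window [2,5] length 4 -- new best
  Position 6 ('d'): window [2,6] length 5 -- new best
  Position 7 ('f'): repeat (last at 5), move window start to 6
  Position 7 ('f'): window [6,7] length 2
  Position 8 ('f'): repeat (last at 7), move window start to 8
  Position 8 ('f'): window [8,8] length 1
Longest substring with no repeats: "begfd" with length 5

5


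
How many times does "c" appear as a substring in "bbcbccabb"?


Searching for "c" in "bbcbccabb"
Scanning each position:
  Position 0: "b" => no
  Position 1: "b" => no
  Position 2: "c" => MATCH
  Position 3: "b" => no
  Position 4: "c" => MATCH
  Position 5: "c" => MATCH
  Position 6: "a" => no
  Position 7: "b" => no
  Position 8: "b" => no
Total occurrences: 3

3


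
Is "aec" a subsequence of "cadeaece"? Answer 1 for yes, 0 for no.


Check if "aec" is a subsequence of "cadeaece"
Greedy scan:
  Position 0 ('c'): no match needed
  Position 1 ('a'): matches sub[0] = 'a'
  Position 2 ('d'): no match needed
  Position 3 ('e'): matches sub[1] = 'e'
  Position 4 ('a'): no match needed
  Position 5 ('e'): no match needed
  Position 6 ('c'): matches sub[2] = 'c'
  Position 7 ('e'): no match needed
All 3 characters matched => is a subsequence

1


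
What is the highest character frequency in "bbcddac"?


Input: bbcddac
Character counts:
  'a': 1
  'b': 2
  'c': 2
  'd': 2
Maximum frequency: 2

2


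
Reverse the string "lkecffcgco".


Input: lkecffcgco
Reading characters right to left:
  Position 9: 'o'
  Position 8: 'c'
  Position 7: 'g'
  Position 6: 'c'
  Position 5: 'f'
  Position 4: 'f'
  Position 3: 'c'
  Position 2: 'e'
  Position 1: 'k'
  Position 0: 'l'
Reversed: ocgcffcekl

ocgcffcekl


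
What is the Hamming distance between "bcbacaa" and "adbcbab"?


Comparing "bcbacaa" and "adbcbab" position by position:
  Position 0: 'b' vs 'a' => differ
  Position 1: 'c' vs 'd' => differ
  Position 2: 'b' vs 'b' => same
  Position 3: 'a' vs 'c' => differ
  Position 4: 'c' vs 'b' => differ
  Position 5: 'a' vs 'a' => same
  Position 6: 'a' vs 'b' => differ
Total differences (Hamming distance): 5

5


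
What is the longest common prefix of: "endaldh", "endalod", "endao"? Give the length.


Words: endaldh, endalod, endao
  Position 0: all 'e' => match
  Position 1: all 'n' => match
  Position 2: all 'd' => match
  Position 3: all 'a' => match
  Position 4: ('l', 'l', 'o') => mismatch, stop
LCP = "enda" (length 4)

4


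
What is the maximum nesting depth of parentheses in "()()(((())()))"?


Input: "()()(((())()))"
Tracking depth:
  Position 0 '(': depth becomes 1
  Position 1 ')': depth becomes 0
  Position 2 '(': depth becomes 1
  Position 3 ')': depth becomes 0
  Position 4 '(': depth becomes 1
  Position 5 '(': depth becomes 2
  Position 6 '(': depth becomes 3
  Position 7 '(': depth becomes 4
  Position 8 ')': depth becomes 3
  Position 9 ')': depth becomes 2
  Position 10 '(': depth becomes 3
  Position 11 ')': depth becomes 2
  Position 12 ')': depth becomes 1
  Position 13 ')': depth becomes 0
Maximum depth reached: 4

4


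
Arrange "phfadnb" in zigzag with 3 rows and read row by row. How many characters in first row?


Zigzag "phfadnb" into 3 rows:
Placing characters:
  'p' => row 0
  'h' => row 1
  'f' => row 2
  'a' => row 1
  'd' => row 0
  'n' => row 1
  'b' => row 2
Rows:
  Row 0: "pd"
  Row 1: "han"
  Row 2: "fb"
First row length: 2

2


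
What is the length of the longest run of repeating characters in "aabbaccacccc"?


Input: "aabbaccacccc"
Scanning for longest run:
  Position 1 ('a'): continues run of 'a', length=2
  Position 2 ('b'): new char, reset run to 1
  Position 3 ('b'): continues run of 'b', length=2
  Position 4 ('a'): new char, reset run to 1
  Position 5 ('c'): new char, reset run to 1
  Position 6 ('c'): continues run of 'c', length=2
  Position 7 ('a'): new char, reset run to 1
  Position 8 ('c'): new char, reset run to 1
  Position 9 ('c'): continues run of 'c', length=2
  Position 10 ('c'): continues run of 'c', length=3
  Position 11 ('c'): continues run of 'c', length=4
Longest run: 'c' with length 4

4


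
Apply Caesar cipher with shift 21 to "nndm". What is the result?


Caesar cipher: shift "nndm" by 21
  'n' (pos 13) + 21 = pos 8 = 'i'
  'n' (pos 13) + 21 = pos 8 = 'i'
  'd' (pos 3) + 21 = pos 24 = 'y'
  'm' (pos 12) + 21 = pos 7 = 'h'
Result: iiyh

iiyh


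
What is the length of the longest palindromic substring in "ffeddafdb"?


Input: "ffeddafdb"
Checking substrings for palindromes:
  [0:2] "ff" (len 2) => palindrome
  [3:5] "dd" (len 2) => palindrome
Longest palindromic substring: "ff" with length 2

2


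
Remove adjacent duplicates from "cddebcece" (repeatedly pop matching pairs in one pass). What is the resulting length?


Input: cddebcece
Stack-based adjacent duplicate removal:
  Read 'c': push. Stack: c
  Read 'd': push. Stack: cd
  Read 'd': matches stack top 'd' => pop. Stack: c
  Read 'e': push. Stack: ce
  Read 'b': push. Stack: ceb
  Read 'c': push. Stack: cebc
  Read 'e': push. Stack: cebce
  Read 'c': push. Stack: cebcec
  Read 'e': push. Stack: cebcece
Final stack: "cebcece" (length 7)

7


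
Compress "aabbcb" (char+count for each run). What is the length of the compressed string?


Input: aabbcb
Runs:
  'a' x 2 => "a2"
  'b' x 2 => "b2"
  'c' x 1 => "c1"
  'b' x 1 => "b1"
Compressed: "a2b2c1b1"
Compressed length: 8

8


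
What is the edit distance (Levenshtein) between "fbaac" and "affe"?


Computing edit distance: "fbaac" -> "affe"
DP table:
           a    f    f    e
      0    1    2    3    4
  f   1    1    1    2    3
  b   2    2    2    2    3
  a   3    2    3    3    3
  a   4    3    3    4    4
  c   5    4    4    4    5
Edit distance = dp[5][4] = 5

5


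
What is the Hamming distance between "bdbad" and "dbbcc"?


Comparing "bdbad" and "dbbcc" position by position:
  Position 0: 'b' vs 'd' => differ
  Position 1: 'd' vs 'b' => differ
  Position 2: 'b' vs 'b' => same
  Position 3: 'a' vs 'c' => differ
  Position 4: 'd' vs 'c' => differ
Total differences (Hamming distance): 4

4


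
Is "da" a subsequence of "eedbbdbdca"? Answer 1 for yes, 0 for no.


Check if "da" is a subsequence of "eedbbdbdca"
Greedy scan:
  Position 0 ('e'): no match needed
  Position 1 ('e'): no match needed
  Position 2 ('d'): matches sub[0] = 'd'
  Position 3 ('b'): no match needed
  Position 4 ('b'): no match needed
  Position 5 ('d'): no match needed
  Position 6 ('b'): no match needed
  Position 7 ('d'): no match needed
  Position 8 ('c'): no match needed
  Position 9 ('a'): matches sub[1] = 'a'
All 2 characters matched => is a subsequence

1


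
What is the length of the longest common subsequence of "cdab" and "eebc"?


LCS of "cdab" and "eebc"
DP table:
           e    e    b    c
      0    0    0    0    0
  c   0    0    0    0    1
  d   0    0    0    0    1
  a   0    0    0    0    1
  b   0    0    0    1    1
LCS length = dp[4][4] = 1

1


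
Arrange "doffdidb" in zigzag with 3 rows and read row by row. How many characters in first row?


Zigzag "doffdidb" into 3 rows:
Placing characters:
  'd' => row 0
  'o' => row 1
  'f' => row 2
  'f' => row 1
  'd' => row 0
  'i' => row 1
  'd' => row 2
  'b' => row 1
Rows:
  Row 0: "dd"
  Row 1: "ofib"
  Row 2: "fd"
First row length: 2

2


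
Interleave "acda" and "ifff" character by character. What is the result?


Interleaving "acda" and "ifff":
  Position 0: 'a' from first, 'i' from second => "ai"
  Position 1: 'c' from first, 'f' from second => "cf"
  Position 2: 'd' from first, 'f' from second => "df"
  Position 3: 'a' from first, 'f' from second => "af"
Result: aicfdfaf

aicfdfaf


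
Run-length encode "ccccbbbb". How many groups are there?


Input: ccccbbbb
Scanning for consecutive runs:
  Group 1: 'c' x 4 (positions 0-3)
  Group 2: 'b' x 4 (positions 4-7)
Total groups: 2

2


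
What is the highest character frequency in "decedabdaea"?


Input: decedabdaea
Character counts:
  'a': 3
  'b': 1
  'c': 1
  'd': 3
  'e': 3
Maximum frequency: 3

3


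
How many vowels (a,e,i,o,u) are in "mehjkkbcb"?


Input: mehjkkbcb
Checking each character:
  'm' at position 0: consonant
  'e' at position 1: vowel (running total: 1)
  'h' at position 2: consonant
  'j' at position 3: consonant
  'k' at position 4: consonant
  'k' at position 5: consonant
  'b' at position 6: consonant
  'c' at position 7: consonant
  'b' at position 8: consonant
Total vowels: 1

1


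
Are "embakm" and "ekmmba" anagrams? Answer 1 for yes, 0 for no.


Strings: "embakm", "ekmmba"
Sorted first:  abekmm
Sorted second: abekmm
Sorted forms match => anagrams

1


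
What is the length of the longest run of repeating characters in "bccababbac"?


Input: "bccababbac"
Scanning for longest run:
  Position 1 ('c'): new char, reset run to 1
  Position 2 ('c'): continues run of 'c', length=2
  Position 3 ('a'): new char, reset run to 1
  Position 4 ('b'): new char, reset run to 1
  Position 5 ('a'): new char, reset run to 1
  Position 6 ('b'): new char, reset run to 1
  Position 7 ('b'): continues run of 'b', length=2
  Position 8 ('a'): new char, reset run to 1
  Position 9 ('c'): new char, reset run to 1
Longest run: 'c' with length 2

2


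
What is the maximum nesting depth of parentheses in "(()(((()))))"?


Input: "(()(((()))))"
Tracking depth:
  Position 0 '(': depth becomes 1
  Position 1 '(': depth becomes 2
  Position 2 ')': depth becomes 1
  Position 3 '(': depth becomes 2
  Position 4 '(': depth becomes 3
  Position 5 '(': depth becomes 4
  Position 6 '(': depth becomes 5
  Position 7 ')': depth becomes 4
  Position 8 ')': depth becomes 3
  Position 9 ')': depth becomes 2
  Position 10 ')': depth becomes 1
  Position 11 ')': depth becomes 0
Maximum depth reached: 5

5


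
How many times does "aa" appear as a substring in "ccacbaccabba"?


Searching for "aa" in "ccacbaccabba"
Scanning each position:
  Position 0: "cc" => no
  Position 1: "ca" => no
  Position 2: "ac" => no
  Position 3: "cb" => no
  Position 4: "ba" => no
  Position 5: "ac" => no
  Position 6: "cc" => no
  Position 7: "ca" => no
  Position 8: "ab" => no
  Position 9: "bb" => no
  Position 10: "ba" => no
Total occurrences: 0

0


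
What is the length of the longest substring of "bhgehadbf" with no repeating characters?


Input: "bhgehadbf"
Sliding window (track last position of each char):
  Position 0 ('b'): window [0,0] length 1 -- new best
  Position 1 ('h'): window [0,1] length 2 -- new best
  Position 2 ('g'): window [0,2] length 3 -- new best
  Position 3 ('e'): window [0,3] length 4 -- new best
  Position 4 ('h'): repeat (last at 1), move window start to 2
  Position 4 ('h'): window [2,4] length 3
  Position 5 ('a'): window [2,5] length 4
  Position 6 ('d'): window [2,6] length 5 -- new best
  Position 7 ('b'): window [2,7] length 6 -- new best
  Position 8 ('f'): window [2,8] length 7 -- new best
Longest substring with no repeats: "gehadbf" with length 7

7


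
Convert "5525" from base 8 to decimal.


Input: "5525" in base 8
Positional expansion:
  Digit '5' (value 5) x 8^3 = 2560
  Digit '5' (value 5) x 8^2 = 320
  Digit '2' (value 2) x 8^1 = 16
  Digit '5' (value 5) x 8^0 = 5
Sum = 2901

2901


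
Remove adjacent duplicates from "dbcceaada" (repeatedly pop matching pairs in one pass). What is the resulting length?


Input: dbcceaada
Stack-based adjacent duplicate removal:
  Read 'd': push. Stack: d
  Read 'b': push. Stack: db
  Read 'c': push. Stack: dbc
  Read 'c': matches stack top 'c' => pop. Stack: db
  Read 'e': push. Stack: dbe
  Read 'a': push. Stack: dbea
  Read 'a': matches stack top 'a' => pop. Stack: dbe
  Read 'd': push. Stack: dbed
  Read 'a': push. Stack: dbeda
Final stack: "dbeda" (length 5)

5


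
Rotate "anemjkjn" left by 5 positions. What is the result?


Input: "anemjkjn", rotate left by 5
First 5 characters: "anemj"
Remaining characters: "kjn"
Concatenate remaining + first: "kjn" + "anemj" = "kjnanemj"

kjnanemj


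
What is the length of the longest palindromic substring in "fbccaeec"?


Input: "fbccaeec"
Checking substrings for palindromes:
  [2:4] "cc" (len 2) => palindrome
  [5:7] "ee" (len 2) => palindrome
Longest palindromic substring: "cc" with length 2

2


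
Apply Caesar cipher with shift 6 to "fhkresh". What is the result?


Caesar cipher: shift "fhkresh" by 6
  'f' (pos 5) + 6 = pos 11 = 'l'
  'h' (pos 7) + 6 = pos 13 = 'n'
  'k' (pos 10) + 6 = pos 16 = 'q'
  'r' (pos 17) + 6 = pos 23 = 'x'
  'e' (pos 4) + 6 = pos 10 = 'k'
  's' (pos 18) + 6 = pos 24 = 'y'
  'h' (pos 7) + 6 = pos 13 = 'n'
Result: lnqxkyn

lnqxkyn


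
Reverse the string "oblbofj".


Input: oblbofj
Reading characters right to left:
  Position 6: 'j'
  Position 5: 'f'
  Position 4: 'o'
  Position 3: 'b'
  Position 2: 'l'
  Position 1: 'b'
  Position 0: 'o'
Reversed: jfoblbo

jfoblbo


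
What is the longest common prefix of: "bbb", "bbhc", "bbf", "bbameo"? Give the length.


Words: bbb, bbhc, bbf, bbameo
  Position 0: all 'b' => match
  Position 1: all 'b' => match
  Position 2: ('b', 'h', 'f', 'a') => mismatch, stop
LCP = "bb" (length 2)

2


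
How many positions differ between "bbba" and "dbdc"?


Comparing "bbba" and "dbdc" position by position:
  Position 0: 'b' vs 'd' => DIFFER
  Position 1: 'b' vs 'b' => same
  Position 2: 'b' vs 'd' => DIFFER
  Position 3: 'a' vs 'c' => DIFFER
Positions that differ: 3

3


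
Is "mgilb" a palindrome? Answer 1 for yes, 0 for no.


Input: mgilb
Reversed: bligm
  Compare pos 0 ('m') with pos 4 ('b'): MISMATCH
  Compare pos 1 ('g') with pos 3 ('l'): MISMATCH
Result: not a palindrome

0


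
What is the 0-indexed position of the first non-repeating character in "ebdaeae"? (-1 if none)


Input: ebdaeae
Character frequencies:
  'a': 2
  'b': 1
  'd': 1
  'e': 3
Scanning left to right for freq == 1:
  Position 0 ('e'): freq=3, skip
  Position 1 ('b'): unique! => answer = 1

1


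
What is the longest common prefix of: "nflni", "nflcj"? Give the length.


Words: nflni, nflcj
  Position 0: all 'n' => match
  Position 1: all 'f' => match
  Position 2: all 'l' => match
  Position 3: ('n', 'c') => mismatch, stop
LCP = "nfl" (length 3)

3


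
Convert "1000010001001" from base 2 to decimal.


Input: "1000010001001" in base 2
Positional expansion:
  Digit '1' (value 1) x 2^12 = 4096
  Digit '0' (value 0) x 2^11 = 0
  Digit '0' (value 0) x 2^10 = 0
  Digit '0' (value 0) x 2^9 = 0
  Digit '0' (value 0) x 2^8 = 0
  Digit '1' (value 1) x 2^7 = 128
  Digit '0' (value 0) x 2^6 = 0
  Digit '0' (value 0) x 2^5 = 0
  Digit '0' (value 0) x 2^4 = 0
  Digit '1' (value 1) x 2^3 = 8
  Digit '0' (value 0) x 2^2 = 0
  Digit '0' (value 0) x 2^1 = 0
  Digit '1' (value 1) x 2^0 = 1
Sum = 4233

4233


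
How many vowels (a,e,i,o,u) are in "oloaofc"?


Input: oloaofc
Checking each character:
  'o' at position 0: vowel (running total: 1)
  'l' at position 1: consonant
  'o' at position 2: vowel (running total: 2)
  'a' at position 3: vowel (running total: 3)
  'o' at position 4: vowel (running total: 4)
  'f' at position 5: consonant
  'c' at position 6: consonant
Total vowels: 4

4


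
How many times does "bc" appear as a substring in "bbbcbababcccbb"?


Searching for "bc" in "bbbcbababcccbb"
Scanning each position:
  Position 0: "bb" => no
  Position 1: "bb" => no
  Position 2: "bc" => MATCH
  Position 3: "cb" => no
  Position 4: "ba" => no
  Position 5: "ab" => no
  Position 6: "ba" => no
  Position 7: "ab" => no
  Position 8: "bc" => MATCH
  Position 9: "cc" => no
  Position 10: "cc" => no
  Position 11: "cb" => no
  Position 12: "bb" => no
Total occurrences: 2

2


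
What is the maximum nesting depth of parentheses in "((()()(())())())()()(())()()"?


Input: "((()()(())())())()()(())()()"
Tracking depth:
  Position 0 '(': depth becomes 1
  Position 1 '(': depth becomes 2
  Position 2 '(': depth becomes 3
  Position 3 ')': depth becomes 2
  Position 4 '(': depth becomes 3
  Position 5 ')': depth becomes 2
  Position 6 '(': depth becomes 3
  Position 7 '(': depth becomes 4
  Position 8 ')': depth becomes 3
  Position 9 ')': depth becomes 2
  Position 10 '(': depth becomes 3
  Position 11 ')': depth becomes 2
  Position 12 ')': depth becomes 1
  Position 13 '(': depth becomes 2
  Position 14 ')': depth becomes 1
  Position 15 ')': depth becomes 0
  Position 16 '(': depth becomes 1
  Position 17 ')': depth becomes 0
  Position 18 '(': depth becomes 1
  Position 19 ')': depth becomes 0
  Position 20 '(': depth becomes 1
  Position 21 '(': depth becomes 2
  Position 22 ')': depth becomes 1
  Position 23 ')': depth becomes 0
  Position 24 '(': depth becomes 1
  Position 25 ')': depth becomes 0
  Position 26 '(': depth becomes 1
  Position 27 ')': depth becomes 0
Maximum depth reached: 4

4


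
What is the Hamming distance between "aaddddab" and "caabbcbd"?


Comparing "aaddddab" and "caabbcbd" position by position:
  Position 0: 'a' vs 'c' => differ
  Position 1: 'a' vs 'a' => same
  Position 2: 'd' vs 'a' => differ
  Position 3: 'd' vs 'b' => differ
  Position 4: 'd' vs 'b' => differ
  Position 5: 'd' vs 'c' => differ
  Position 6: 'a' vs 'b' => differ
  Position 7: 'b' vs 'd' => differ
Total differences (Hamming distance): 7

7


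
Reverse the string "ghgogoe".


Input: ghgogoe
Reading characters right to left:
  Position 6: 'e'
  Position 5: 'o'
  Position 4: 'g'
  Position 3: 'o'
  Position 2: 'g'
  Position 1: 'h'
  Position 0: 'g'
Reversed: eogoghg

eogoghg


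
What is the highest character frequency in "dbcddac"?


Input: dbcddac
Character counts:
  'a': 1
  'b': 1
  'c': 2
  'd': 3
Maximum frequency: 3

3


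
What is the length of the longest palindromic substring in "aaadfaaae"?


Input: "aaadfaaae"
Checking substrings for palindromes:
  [0:3] "aaa" (len 3) => palindrome
  [5:8] "aaa" (len 3) => palindrome
  [0:2] "aa" (len 2) => palindrome
  [1:3] "aa" (len 2) => palindrome
  [5:7] "aa" (len 2) => palindrome
  [6:8] "aa" (len 2) => palindrome
Longest palindromic substring: "aaa" with length 3

3


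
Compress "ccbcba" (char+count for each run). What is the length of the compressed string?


Input: ccbcba
Runs:
  'c' x 2 => "c2"
  'b' x 1 => "b1"
  'c' x 1 => "c1"
  'b' x 1 => "b1"
  'a' x 1 => "a1"
Compressed: "c2b1c1b1a1"
Compressed length: 10

10


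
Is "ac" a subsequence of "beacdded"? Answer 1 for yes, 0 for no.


Check if "ac" is a subsequence of "beacdded"
Greedy scan:
  Position 0 ('b'): no match needed
  Position 1 ('e'): no match needed
  Position 2 ('a'): matches sub[0] = 'a'
  Position 3 ('c'): matches sub[1] = 'c'
  Position 4 ('d'): no match needed
  Position 5 ('d'): no match needed
  Position 6 ('e'): no match needed
  Position 7 ('d'): no match needed
All 2 characters matched => is a subsequence

1


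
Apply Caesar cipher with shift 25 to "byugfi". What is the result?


Caesar cipher: shift "byugfi" by 25
  'b' (pos 1) + 25 = pos 0 = 'a'
  'y' (pos 24) + 25 = pos 23 = 'x'
  'u' (pos 20) + 25 = pos 19 = 't'
  'g' (pos 6) + 25 = pos 5 = 'f'
  'f' (pos 5) + 25 = pos 4 = 'e'
  'i' (pos 8) + 25 = pos 7 = 'h'
Result: axtfeh

axtfeh


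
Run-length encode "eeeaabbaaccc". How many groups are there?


Input: eeeaabbaaccc
Scanning for consecutive runs:
  Group 1: 'e' x 3 (positions 0-2)
  Group 2: 'a' x 2 (positions 3-4)
  Group 3: 'b' x 2 (positions 5-6)
  Group 4: 'a' x 2 (positions 7-8)
  Group 5: 'c' x 3 (positions 9-11)
Total groups: 5

5


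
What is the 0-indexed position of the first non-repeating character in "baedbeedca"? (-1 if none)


Input: baedbeedca
Character frequencies:
  'a': 2
  'b': 2
  'c': 1
  'd': 2
  'e': 3
Scanning left to right for freq == 1:
  Position 0 ('b'): freq=2, skip
  Position 1 ('a'): freq=2, skip
  Position 2 ('e'): freq=3, skip
  Position 3 ('d'): freq=2, skip
  Position 4 ('b'): freq=2, skip
  Position 5 ('e'): freq=3, skip
  Position 6 ('e'): freq=3, skip
  Position 7 ('d'): freq=2, skip
  Position 8 ('c'): unique! => answer = 8

8


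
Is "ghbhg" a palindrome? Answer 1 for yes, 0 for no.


Input: ghbhg
Reversed: ghbhg
  Compare pos 0 ('g') with pos 4 ('g'): match
  Compare pos 1 ('h') with pos 3 ('h'): match
Result: palindrome

1


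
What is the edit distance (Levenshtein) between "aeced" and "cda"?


Computing edit distance: "aeced" -> "cda"
DP table:
           c    d    a
      0    1    2    3
  a   1    1    2    2
  e   2    2    2    3
  c   3    2    3    3
  e   4    3    3    4
  d   5    4    3    4
Edit distance = dp[5][3] = 4

4


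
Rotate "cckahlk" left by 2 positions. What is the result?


Input: "cckahlk", rotate left by 2
First 2 characters: "cc"
Remaining characters: "kahlk"
Concatenate remaining + first: "kahlk" + "cc" = "kahlkcc"

kahlkcc


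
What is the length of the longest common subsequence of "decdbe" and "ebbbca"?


LCS of "decdbe" and "ebbbca"
DP table:
           e    b    b    b    c    a
      0    0    0    0    0    0    0
  d   0    0    0    0    0    0    0
  e   0    1    1    1    1    1    1
  c   0    1    1    1    1    2    2
  d   0    1    1    1    1    2    2
  b   0    1    2    2    2    2    2
  e   0    1    2    2    2    2    2
LCS length = dp[6][6] = 2

2


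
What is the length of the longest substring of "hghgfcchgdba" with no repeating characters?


Input: "hghgfcchgdba"
Sliding window (track last position of each char):
  Position 0 ('h'): window [0,0] length 1 -- new best
  Position 1 ('g'): window [0,1] length 2 -- new best
  Position 2 ('h'): repeat (last at 0), move window start to 1
  Position 2 ('h'): window [1,2] length 2
  Position 3 ('g'): repeat (last at 1), move window start to 2
  Position 3 ('g'): window [2,3] length 2
  Position 4 ('f'): window [2,4] length 3 -- new best
  Position 5 ('c'): window [2,5] length 4 -- new best
  Position 6 ('c'): repeat (last at 5), move window start to 6
  Position 6 ('c'): window [6,6] length 1
  Position 7 ('h'): window [6,7] length 2
  Position 8 ('g'): window [6,8] length 3
  Position 9 ('d'): window [6,9] length 4
  Position 10 ('b'): window [6,10] length 5 -- new best
  Position 11 ('a'): window [6,11] length 6 -- new best
Longest substring with no repeats: "chgdba" with length 6

6


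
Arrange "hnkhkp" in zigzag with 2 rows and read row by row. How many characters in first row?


Zigzag "hnkhkp" into 2 rows:
Placing characters:
  'h' => row 0
  'n' => row 1
  'k' => row 0
  'h' => row 1
  'k' => row 0
  'p' => row 1
Rows:
  Row 0: "hkk"
  Row 1: "nhp"
First row length: 3

3


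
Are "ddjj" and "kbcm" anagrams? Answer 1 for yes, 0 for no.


Strings: "ddjj", "kbcm"
Sorted first:  ddjj
Sorted second: bckm
Differ at position 0: 'd' vs 'b' => not anagrams

0


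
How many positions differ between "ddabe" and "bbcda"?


Comparing "ddabe" and "bbcda" position by position:
  Position 0: 'd' vs 'b' => DIFFER
  Position 1: 'd' vs 'b' => DIFFER
  Position 2: 'a' vs 'c' => DIFFER
  Position 3: 'b' vs 'd' => DIFFER
  Position 4: 'e' vs 'a' => DIFFER
Positions that differ: 5

5


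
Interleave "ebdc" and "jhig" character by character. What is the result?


Interleaving "ebdc" and "jhig":
  Position 0: 'e' from first, 'j' from second => "ej"
  Position 1: 'b' from first, 'h' from second => "bh"
  Position 2: 'd' from first, 'i' from second => "di"
  Position 3: 'c' from first, 'g' from second => "cg"
Result: ejbhdicg

ejbhdicg


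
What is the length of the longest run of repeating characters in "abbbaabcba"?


Input: "abbbaabcba"
Scanning for longest run:
  Position 1 ('b'): new char, reset run to 1
  Position 2 ('b'): continues run of 'b', length=2
  Position 3 ('b'): continues run of 'b', length=3
  Position 4 ('a'): new char, reset run to 1
  Position 5 ('a'): continues run of 'a', length=2
  Position 6 ('b'): new char, reset run to 1
  Position 7 ('c'): new char, reset run to 1
  Position 8 ('b'): new char, reset run to 1
  Position 9 ('a'): new char, reset run to 1
Longest run: 'b' with length 3

3


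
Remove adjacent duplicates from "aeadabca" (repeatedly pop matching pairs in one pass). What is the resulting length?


Input: aeadabca
Stack-based adjacent duplicate removal:
  Read 'a': push. Stack: a
  Read 'e': push. Stack: ae
  Read 'a': push. Stack: aea
  Read 'd': push. Stack: aead
  Read 'a': push. Stack: aeada
  Read 'b': push. Stack: aeadab
  Read 'c': push. Stack: aeadabc
  Read 'a': push. Stack: aeadabca
Final stack: "aeadabca" (length 8)

8


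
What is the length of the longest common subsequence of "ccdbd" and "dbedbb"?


LCS of "ccdbd" and "dbedbb"
DP table:
           d    b    e    d    b    b
      0    0    0    0    0    0    0
  c   0    0    0    0    0    0    0
  c   0    0    0    0    0    0    0
  d   0    1    1    1    1    1    1
  b   0    1    2    2    2    2    2
  d   0    1    2    2    3    3    3
LCS length = dp[5][6] = 3

3


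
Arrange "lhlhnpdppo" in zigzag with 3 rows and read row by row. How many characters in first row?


Zigzag "lhlhnpdppo" into 3 rows:
Placing characters:
  'l' => row 0
  'h' => row 1
  'l' => row 2
  'h' => row 1
  'n' => row 0
  'p' => row 1
  'd' => row 2
  'p' => row 1
  'p' => row 0
  'o' => row 1
Rows:
  Row 0: "lnp"
  Row 1: "hhppo"
  Row 2: "ld"
First row length: 3

3


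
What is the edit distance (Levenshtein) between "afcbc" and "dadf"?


Computing edit distance: "afcbc" -> "dadf"
DP table:
           d    a    d    f
      0    1    2    3    4
  a   1    1    1    2    3
  f   2    2    2    2    2
  c   3    3    3    3    3
  b   4    4    4    4    4
  c   5    5    5    5    5
Edit distance = dp[5][4] = 5

5


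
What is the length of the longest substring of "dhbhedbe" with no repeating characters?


Input: "dhbhedbe"
Sliding window (track last position of each char):
  Position 0 ('d'): window [0,0] length 1 -- new best
  Position 1 ('h'): window [0,1] length 2 -- new best
  Position 2 ('b'): window [0,2] length 3 -- new best
  Position 3 ('h'): repeat (last at 1), move window start to 2
  Position 3 ('h'): window [2,3] length 2
  Position 4 ('e'): window [2,4] length 3
  Position 5 ('d'): window [2,5] length 4 -- new best
  Position 6 ('b'): repeat (last at 2), move window start to 3
  Position 6 ('b'): window [3,6] length 4
  Position 7 ('e'): repeat (last at 4), move window start to 5
  Position 7 ('e'): window [5,7] length 3
Longest substring with no repeats: "bhed" with length 4

4


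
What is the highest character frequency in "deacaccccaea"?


Input: deacaccccaea
Character counts:
  'a': 4
  'c': 5
  'd': 1
  'e': 2
Maximum frequency: 5

5


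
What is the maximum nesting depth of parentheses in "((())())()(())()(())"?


Input: "((())())()(())()(())"
Tracking depth:
  Position 0 '(': depth becomes 1
  Position 1 '(': depth becomes 2
  Position 2 '(': depth becomes 3
  Position 3 ')': depth becomes 2
  Position 4 ')': depth becomes 1
  Position 5 '(': depth becomes 2
  Position 6 ')': depth becomes 1
  Position 7 ')': depth becomes 0
  Position 8 '(': depth becomes 1
  Position 9 ')': depth becomes 0
  Position 10 '(': depth becomes 1
  Position 11 '(': depth becomes 2
  Position 12 ')': depth becomes 1
  Position 13 ')': depth becomes 0
  Position 14 '(': depth becomes 1
  Position 15 ')': depth becomes 0
  Position 16 '(': depth becomes 1
  Position 17 '(': depth becomes 2
  Position 18 ')': depth becomes 1
  Position 19 ')': depth becomes 0
Maximum depth reached: 3

3


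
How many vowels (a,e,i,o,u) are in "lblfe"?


Input: lblfe
Checking each character:
  'l' at position 0: consonant
  'b' at position 1: consonant
  'l' at position 2: consonant
  'f' at position 3: consonant
  'e' at position 4: vowel (running total: 1)
Total vowels: 1

1


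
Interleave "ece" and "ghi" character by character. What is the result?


Interleaving "ece" and "ghi":
  Position 0: 'e' from first, 'g' from second => "eg"
  Position 1: 'c' from first, 'h' from second => "ch"
  Position 2: 'e' from first, 'i' from second => "ei"
Result: egchei

egchei


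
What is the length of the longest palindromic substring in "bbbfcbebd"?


Input: "bbbfcbebd"
Checking substrings for palindromes:
  [0:3] "bbb" (len 3) => palindrome
  [5:8] "beb" (len 3) => palindrome
  [0:2] "bb" (len 2) => palindrome
  [1:3] "bb" (len 2) => palindrome
Longest palindromic substring: "bbb" with length 3

3


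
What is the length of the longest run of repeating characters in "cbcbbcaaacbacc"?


Input: "cbcbbcaaacbacc"
Scanning for longest run:
  Position 1 ('b'): new char, reset run to 1
  Position 2 ('c'): new char, reset run to 1
  Position 3 ('b'): new char, reset run to 1
  Position 4 ('b'): continues run of 'b', length=2
  Position 5 ('c'): new char, reset run to 1
  Position 6 ('a'): new char, reset run to 1
  Position 7 ('a'): continues run of 'a', length=2
  Position 8 ('a'): continues run of 'a', length=3
  Position 9 ('c'): new char, reset run to 1
  Position 10 ('b'): new char, reset run to 1
  Position 11 ('a'): new char, reset run to 1
  Position 12 ('c'): new char, reset run to 1
  Position 13 ('c'): continues run of 'c', length=2
Longest run: 'a' with length 3

3


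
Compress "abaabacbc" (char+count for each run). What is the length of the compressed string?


Input: abaabacbc
Runs:
  'a' x 1 => "a1"
  'b' x 1 => "b1"
  'a' x 2 => "a2"
  'b' x 1 => "b1"
  'a' x 1 => "a1"
  'c' x 1 => "c1"
  'b' x 1 => "b1"
  'c' x 1 => "c1"
Compressed: "a1b1a2b1a1c1b1c1"
Compressed length: 16

16


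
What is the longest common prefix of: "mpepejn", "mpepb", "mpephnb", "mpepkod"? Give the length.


Words: mpepejn, mpepb, mpephnb, mpepkod
  Position 0: all 'm' => match
  Position 1: all 'p' => match
  Position 2: all 'e' => match
  Position 3: all 'p' => match
  Position 4: ('e', 'b', 'h', 'k') => mismatch, stop
LCP = "mpep" (length 4)

4


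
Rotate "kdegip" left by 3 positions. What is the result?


Input: "kdegip", rotate left by 3
First 3 characters: "kde"
Remaining characters: "gip"
Concatenate remaining + first: "gip" + "kde" = "gipkde"

gipkde


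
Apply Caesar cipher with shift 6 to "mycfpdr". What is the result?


Caesar cipher: shift "mycfpdr" by 6
  'm' (pos 12) + 6 = pos 18 = 's'
  'y' (pos 24) + 6 = pos 4 = 'e'
  'c' (pos 2) + 6 = pos 8 = 'i'
  'f' (pos 5) + 6 = pos 11 = 'l'
  'p' (pos 15) + 6 = pos 21 = 'v'
  'd' (pos 3) + 6 = pos 9 = 'j'
  'r' (pos 17) + 6 = pos 23 = 'x'
Result: seilvjx

seilvjx


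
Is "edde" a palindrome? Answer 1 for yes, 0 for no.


Input: edde
Reversed: edde
  Compare pos 0 ('e') with pos 3 ('e'): match
  Compare pos 1 ('d') with pos 2 ('d'): match
Result: palindrome

1


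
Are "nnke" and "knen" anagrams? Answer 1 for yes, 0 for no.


Strings: "nnke", "knen"
Sorted first:  eknn
Sorted second: eknn
Sorted forms match => anagrams

1


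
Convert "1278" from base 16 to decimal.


Input: "1278" in base 16
Positional expansion:
  Digit '1' (value 1) x 16^3 = 4096
  Digit '2' (value 2) x 16^2 = 512
  Digit '7' (value 7) x 16^1 = 112
  Digit '8' (value 8) x 16^0 = 8
Sum = 4728

4728


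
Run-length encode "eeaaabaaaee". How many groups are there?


Input: eeaaabaaaee
Scanning for consecutive runs:
  Group 1: 'e' x 2 (positions 0-1)
  Group 2: 'a' x 3 (positions 2-4)
  Group 3: 'b' x 1 (positions 5-5)
  Group 4: 'a' x 3 (positions 6-8)
  Group 5: 'e' x 2 (positions 9-10)
Total groups: 5

5


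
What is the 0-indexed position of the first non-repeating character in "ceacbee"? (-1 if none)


Input: ceacbee
Character frequencies:
  'a': 1
  'b': 1
  'c': 2
  'e': 3
Scanning left to right for freq == 1:
  Position 0 ('c'): freq=2, skip
  Position 1 ('e'): freq=3, skip
  Position 2 ('a'): unique! => answer = 2

2


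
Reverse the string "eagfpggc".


Input: eagfpggc
Reading characters right to left:
  Position 7: 'c'
  Position 6: 'g'
  Position 5: 'g'
  Position 4: 'p'
  Position 3: 'f'
  Position 2: 'g'
  Position 1: 'a'
  Position 0: 'e'
Reversed: cggpfgae

cggpfgae


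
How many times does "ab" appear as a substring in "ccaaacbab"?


Searching for "ab" in "ccaaacbab"
Scanning each position:
  Position 0: "cc" => no
  Position 1: "ca" => no
  Position 2: "aa" => no
  Position 3: "aa" => no
  Position 4: "ac" => no
  Position 5: "cb" => no
  Position 6: "ba" => no
  Position 7: "ab" => MATCH
Total occurrences: 1

1


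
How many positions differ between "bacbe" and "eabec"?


Comparing "bacbe" and "eabec" position by position:
  Position 0: 'b' vs 'e' => DIFFER
  Position 1: 'a' vs 'a' => same
  Position 2: 'c' vs 'b' => DIFFER
  Position 3: 'b' vs 'e' => DIFFER
  Position 4: 'e' vs 'c' => DIFFER
Positions that differ: 4

4


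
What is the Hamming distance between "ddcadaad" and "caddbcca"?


Comparing "ddcadaad" and "caddbcca" position by position:
  Position 0: 'd' vs 'c' => differ
  Position 1: 'd' vs 'a' => differ
  Position 2: 'c' vs 'd' => differ
  Position 3: 'a' vs 'd' => differ
  Position 4: 'd' vs 'b' => differ
  Position 5: 'a' vs 'c' => differ
  Position 6: 'a' vs 'c' => differ
  Position 7: 'd' vs 'a' => differ
Total differences (Hamming distance): 8

8


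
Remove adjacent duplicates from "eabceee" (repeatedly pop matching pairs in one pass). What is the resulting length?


Input: eabceee
Stack-based adjacent duplicate removal:
  Read 'e': push. Stack: e
  Read 'a': push. Stack: ea
  Read 'b': push. Stack: eab
  Read 'c': push. Stack: eabc
  Read 'e': push. Stack: eabce
  Read 'e': matches stack top 'e' => pop. Stack: eabc
  Read 'e': push. Stack: eabce
Final stack: "eabce" (length 5)

5


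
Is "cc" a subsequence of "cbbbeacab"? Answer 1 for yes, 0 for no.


Check if "cc" is a subsequence of "cbbbeacab"
Greedy scan:
  Position 0 ('c'): matches sub[0] = 'c'
  Position 1 ('b'): no match needed
  Position 2 ('b'): no match needed
  Position 3 ('b'): no match needed
  Position 4 ('e'): no match needed
  Position 5 ('a'): no match needed
  Position 6 ('c'): matches sub[1] = 'c'
  Position 7 ('a'): no match needed
  Position 8 ('b'): no match needed
All 2 characters matched => is a subsequence

1


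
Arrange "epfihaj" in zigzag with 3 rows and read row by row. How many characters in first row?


Zigzag "epfihaj" into 3 rows:
Placing characters:
  'e' => row 0
  'p' => row 1
  'f' => row 2
  'i' => row 1
  'h' => row 0
  'a' => row 1
  'j' => row 2
Rows:
  Row 0: "eh"
  Row 1: "pia"
  Row 2: "fj"
First row length: 2

2


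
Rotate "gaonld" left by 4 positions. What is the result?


Input: "gaonld", rotate left by 4
First 4 characters: "gaon"
Remaining characters: "ld"
Concatenate remaining + first: "ld" + "gaon" = "ldgaon"

ldgaon


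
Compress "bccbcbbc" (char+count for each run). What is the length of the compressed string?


Input: bccbcbbc
Runs:
  'b' x 1 => "b1"
  'c' x 2 => "c2"
  'b' x 1 => "b1"
  'c' x 1 => "c1"
  'b' x 2 => "b2"
  'c' x 1 => "c1"
Compressed: "b1c2b1c1b2c1"
Compressed length: 12

12


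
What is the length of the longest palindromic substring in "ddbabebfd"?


Input: "ddbabebfd"
Checking substrings for palindromes:
  [2:5] "bab" (len 3) => palindrome
  [4:7] "beb" (len 3) => palindrome
  [0:2] "dd" (len 2) => palindrome
Longest palindromic substring: "bab" with length 3

3


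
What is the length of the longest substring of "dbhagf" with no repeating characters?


Input: "dbhagf"
Sliding window (track last position of each char):
  Position 0 ('d'): window [0,0] length 1 -- new best
  Position 1 ('b'): window [0,1] length 2 -- new best
  Position 2 ('h'): window [0,2] length 3 -- new best
  Position 3 ('a'): window [0,3] length 4 -- new best
  Position 4 ('g'): window [0,4] length 5 -- new best
  Position 5 ('f'): window [0,5] length 6 -- new best
Longest substring with no repeats: "dbhagf" with length 6

6


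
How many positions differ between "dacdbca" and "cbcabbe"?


Comparing "dacdbca" and "cbcabbe" position by position:
  Position 0: 'd' vs 'c' => DIFFER
  Position 1: 'a' vs 'b' => DIFFER
  Position 2: 'c' vs 'c' => same
  Position 3: 'd' vs 'a' => DIFFER
  Position 4: 'b' vs 'b' => same
  Position 5: 'c' vs 'b' => DIFFER
  Position 6: 'a' vs 'e' => DIFFER
Positions that differ: 5

5


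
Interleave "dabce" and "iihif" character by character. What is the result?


Interleaving "dabce" and "iihif":
  Position 0: 'd' from first, 'i' from second => "di"
  Position 1: 'a' from first, 'i' from second => "ai"
  Position 2: 'b' from first, 'h' from second => "bh"
  Position 3: 'c' from first, 'i' from second => "ci"
  Position 4: 'e' from first, 'f' from second => "ef"
Result: diaibhcief

diaibhcief
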